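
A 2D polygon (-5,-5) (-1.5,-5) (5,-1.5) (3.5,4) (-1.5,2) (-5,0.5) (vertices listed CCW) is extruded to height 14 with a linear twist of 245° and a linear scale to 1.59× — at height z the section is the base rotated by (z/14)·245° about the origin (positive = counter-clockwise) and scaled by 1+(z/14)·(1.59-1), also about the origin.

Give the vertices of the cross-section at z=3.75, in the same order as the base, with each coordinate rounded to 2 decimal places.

t = z/height = 3.75/14 = 0.267857
s = 1 + (scale-1)·z/height = 1 + (1.59-1)·3.75/14 = 1.158036
θ = twist·z/height = 245°·3.75/14 = 65.6250° = 1.145372 rad
cos θ = 0.412707, sin θ = 0.910864 (intermediates below are computed at full precision and shown rounded to 5 d.p.)
v1: (-5,-5) → rotate → (2.49078,-6.61785) → ×s → (2.88442,-7.66371) → (2.88,-7.66)
v2: (-1.5,-5) → rotate → (3.93526,-3.42983) → ×s → (4.55717,-3.97187) → (4.56,-3.97)
v3: (5,-1.5) → rotate → (3.42983,3.93526) → ×s → (3.97187,4.55717) → (3.97,4.56)
v4: (3.5,4) → rotate → (-2.19898,4.83885) → ×s → (-2.54650,5.60356) → (-2.55,5.60)
v5: (-1.5,2) → rotate → (-2.44079,-0.54088) → ×s → (-2.82652,-0.62636) → (-2.83,-0.63)
v6: (-5,0.5) → rotate → (-2.51897,-4.34797) → ×s → (-2.91705,-5.03510) → (-2.92,-5.04)

Cross-section at z=3.75: (2.88,-7.66) (4.56,-3.97) (3.97,4.56) (-2.55,5.60) (-2.83,-0.63) (-2.92,-5.04)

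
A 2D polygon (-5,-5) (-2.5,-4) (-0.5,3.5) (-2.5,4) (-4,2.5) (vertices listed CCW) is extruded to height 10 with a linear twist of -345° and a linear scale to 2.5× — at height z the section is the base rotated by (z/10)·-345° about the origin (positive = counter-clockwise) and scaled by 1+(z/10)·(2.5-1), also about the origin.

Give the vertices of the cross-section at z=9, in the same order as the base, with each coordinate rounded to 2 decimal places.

t = z/height = 9/10 = 0.9
s = 1 + (scale-1)·z/height = 1 + (2.5-1)·9/10 = 2.350000
θ = twist·z/height = -345°·9/10 = -310.5000° = -5.419247 rad
cos θ = 0.649448, sin θ = 0.760406 (intermediates below are computed at full precision and shown rounded to 5 d.p.)
v1: (-5,-5) → rotate → (0.55479,-7.04927) → ×s → (1.30376,-16.56578) → (1.30,-16.57)
v2: (-2.5,-4) → rotate → (1.41800,-4.49881) → ×s → (3.33231,-10.57220) → (3.33,-10.57)
v3: (-0.5,3.5) → rotate → (-2.98614,1.89287) → ×s → (-7.01744,4.44823) → (-7.02,4.45)
v4: (-2.5,4) → rotate → (-4.66524,0.69678) → ×s → (-10.96332,1.63743) → (-10.96,1.64)
v5: (-4,2.5) → rotate → (-4.49881,-1.41800) → ×s → (-10.57220,-3.33231) → (-10.57,-3.33)

Cross-section at z=9: (1.30,-16.57) (3.33,-10.57) (-7.02,4.45) (-10.96,1.64) (-10.57,-3.33)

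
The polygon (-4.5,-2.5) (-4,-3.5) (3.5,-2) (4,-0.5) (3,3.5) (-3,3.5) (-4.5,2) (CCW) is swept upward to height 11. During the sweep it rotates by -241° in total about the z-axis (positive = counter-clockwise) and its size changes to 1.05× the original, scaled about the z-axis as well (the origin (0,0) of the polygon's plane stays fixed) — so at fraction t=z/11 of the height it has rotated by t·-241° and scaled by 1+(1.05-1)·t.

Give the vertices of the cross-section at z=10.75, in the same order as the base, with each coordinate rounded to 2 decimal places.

Cross-section at z=10.75: (4.83,-2.41) (5.40,-1.38) (-0.35,4.21) (-1.94,3.76) (-4.81,0.52) (-1.24,-4.67) (0.94,-5.08)

t = z/height = 10.75/11 = 0.977273
s = 1 + (scale-1)·z/height = 1 + (1.05-1)·10.75/11 = 1.048864
θ = twist·z/height = -241°·10.75/11 = -235.5227° = -4.110647 rad
cos θ = -0.566079, sin θ = 0.824351 (intermediates below are computed at full precision and shown rounded to 5 d.p.)
v1: (-4.5,-2.5) → rotate → (4.60823,-2.29438) → ×s → (4.83341,-2.40649) → (4.83,-2.41)
v2: (-4,-3.5) → rotate → (5.14954,-1.31613) → ×s → (5.40117,-1.38044) → (5.40,-1.38)
v3: (3.5,-2) → rotate → (-0.33258,4.01739) → ×s → (-0.34883,4.21369) → (-0.35,4.21)
v4: (4,-0.5) → rotate → (-1.85214,3.58044) → ×s → (-1.94264,3.75540) → (-1.94,3.76)
v5: (3,3.5) → rotate → (-4.58347,0.49177) → ×s → (-4.80743,0.51580) → (-4.81,0.52)
v6: (-3,3.5) → rotate → (-1.18699,-4.45433) → ×s → (-1.24499,-4.67198) → (-1.24,-4.67)
v7: (-4.5,2) → rotate → (0.89866,-4.84174) → ×s → (0.94257,-5.07832) → (0.94,-5.08)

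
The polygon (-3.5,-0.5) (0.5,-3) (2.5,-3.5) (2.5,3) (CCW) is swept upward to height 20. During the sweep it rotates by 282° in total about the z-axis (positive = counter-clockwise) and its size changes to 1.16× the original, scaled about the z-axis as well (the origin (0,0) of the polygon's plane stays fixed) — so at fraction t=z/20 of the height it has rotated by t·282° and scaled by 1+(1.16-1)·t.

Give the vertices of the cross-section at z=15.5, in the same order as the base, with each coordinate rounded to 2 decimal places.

Cross-section at z=15.5: (2.73,2.89) (-2.54,2.29) (-4.65,1.33) (-0.10,-4.39)

t = z/height = 15.5/20 = 0.775
s = 1 + (scale-1)·z/height = 1 + (1.16-1)·15.5/20 = 1.124000
θ = twist·z/height = 282°·15.5/20 = 218.5500° = 3.814417 rad
cos θ = -0.782065, sin θ = -0.623197 (intermediates below are computed at full precision and shown rounded to 5 d.p.)
v1: (-3.5,-0.5) → rotate → (2.42563,2.57222) → ×s → (2.72641,2.89118) → (2.73,2.89)
v2: (0.5,-3) → rotate → (-2.26062,2.03460) → ×s → (-2.54094,2.28688) → (-2.54,2.29)
v3: (2.5,-3.5) → rotate → (-4.13635,1.17923) → ×s → (-4.64926,1.32546) → (-4.65,1.33)
v4: (2.5,3) → rotate → (-0.08557,-3.90419) → ×s → (-0.09618,-4.38831) → (-0.10,-4.39)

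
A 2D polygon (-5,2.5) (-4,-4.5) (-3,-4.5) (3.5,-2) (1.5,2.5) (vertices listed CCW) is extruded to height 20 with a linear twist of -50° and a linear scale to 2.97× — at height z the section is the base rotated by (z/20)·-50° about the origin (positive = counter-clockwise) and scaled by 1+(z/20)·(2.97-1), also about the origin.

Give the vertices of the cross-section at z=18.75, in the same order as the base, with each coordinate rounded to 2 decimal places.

t = z/height = 18.75/20 = 0.9375
s = 1 + (scale-1)·z/height = 1 + (2.97-1)·18.75/20 = 2.846875
θ = twist·z/height = -50°·18.75/20 = -46.8750° = -0.818123 rad
cos θ = 0.683592, sin θ = -0.729864 (intermediates below are computed at full precision and shown rounded to 5 d.p.)
v1: (-5,2.5) → rotate → (-1.59330,5.35830) → ×s → (-4.53593,15.25441) → (-4.54,15.25)
v2: (-4,-4.5) → rotate → (-6.01876,-0.15671) → ×s → (-17.13465,-0.44613) → (-17.13,-0.45)
v3: (-3,-4.5) → rotate → (-5.33517,-0.88657) → ×s → (-15.18855,-2.52396) → (-15.19,-2.52)
v4: (3.5,-2) → rotate → (0.93284,-3.92171) → ×s → (2.65569,-11.16461) → (2.66,-11.16)
v5: (1.5,2.5) → rotate → (2.85005,0.61418) → ×s → (8.11373,1.74851) → (8.11,1.75)

Cross-section at z=18.75: (-4.54,15.25) (-17.13,-0.45) (-15.19,-2.52) (2.66,-11.16) (8.11,1.75)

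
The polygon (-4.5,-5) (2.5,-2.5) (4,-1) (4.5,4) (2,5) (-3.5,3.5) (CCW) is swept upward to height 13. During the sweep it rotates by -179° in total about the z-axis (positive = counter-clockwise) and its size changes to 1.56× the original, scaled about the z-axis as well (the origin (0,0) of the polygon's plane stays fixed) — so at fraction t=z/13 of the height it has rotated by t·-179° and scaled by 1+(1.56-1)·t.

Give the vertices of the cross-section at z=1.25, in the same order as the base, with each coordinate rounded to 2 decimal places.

t = z/height = 1.25/13 = 0.0961538
s = 1 + (scale-1)·z/height = 1 + (1.56-1)·1.25/13 = 1.053846
θ = twist·z/height = -179°·1.25/13 = -17.2115° = -0.300398 rad
cos θ = 0.955219, sin θ = -0.295900 (intermediates below are computed at full precision and shown rounded to 5 d.p.)
v1: (-4.5,-5) → rotate → (-5.77799,-3.44454) → ×s → (-6.08911,-3.63002) → (-6.09,-3.63)
v2: (2.5,-2.5) → rotate → (1.64830,-3.12780) → ×s → (1.73705,-3.29622) → (1.74,-3.30)
v3: (4,-1) → rotate → (3.52497,-2.13882) → ×s → (3.71478,-2.25399) → (3.71,-2.25)
v4: (4.5,4) → rotate → (5.48209,2.48932) → ×s → (5.77728,2.62336) → (5.78,2.62)
v5: (2,5) → rotate → (3.38994,4.18429) → ×s → (3.57247,4.40960) → (3.57,4.41)
v6: (-3.5,3.5) → rotate → (-2.30761,4.37892) → ×s → (-2.43187,4.61471) → (-2.43,4.61)

Cross-section at z=1.25: (-6.09,-3.63) (1.74,-3.30) (3.71,-2.25) (5.78,2.62) (3.57,4.41) (-2.43,4.61)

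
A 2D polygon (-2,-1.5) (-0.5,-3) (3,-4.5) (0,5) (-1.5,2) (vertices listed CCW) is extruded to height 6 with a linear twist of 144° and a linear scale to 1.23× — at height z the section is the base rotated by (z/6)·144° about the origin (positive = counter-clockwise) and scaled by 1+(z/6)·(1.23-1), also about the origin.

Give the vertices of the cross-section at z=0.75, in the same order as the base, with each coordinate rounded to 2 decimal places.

t = z/height = 0.75/6 = 0.125
s = 1 + (scale-1)·z/height = 1 + (1.23-1)·0.75/6 = 1.028750
θ = twist·z/height = 144°·0.75/6 = 18.0000° = 0.314159 rad
cos θ = 0.951057, sin θ = 0.309017 (intermediates below are computed at full precision and shown rounded to 5 d.p.)
v1: (-2,-1.5) → rotate → (-1.43859,-2.04462) → ×s → (-1.47995,-2.10340) → (-1.48,-2.10)
v2: (-0.5,-3) → rotate → (0.45152,-3.00768) → ×s → (0.46450,-3.09415) → (0.46,-3.09)
v3: (3,-4.5) → rotate → (4.24375,-3.35270) → ×s → (4.36575,-3.44909) → (4.37,-3.45)
v4: (0,5) → rotate → (-1.54508,4.75528) → ×s → (-1.58951,4.89200) → (-1.59,4.89)
v5: (-1.5,2) → rotate → (-2.04462,1.43859) → ×s → (-2.10340,1.47995) → (-2.10,1.48)

Cross-section at z=0.75: (-1.48,-2.10) (0.46,-3.09) (4.37,-3.45) (-1.59,4.89) (-2.10,1.48)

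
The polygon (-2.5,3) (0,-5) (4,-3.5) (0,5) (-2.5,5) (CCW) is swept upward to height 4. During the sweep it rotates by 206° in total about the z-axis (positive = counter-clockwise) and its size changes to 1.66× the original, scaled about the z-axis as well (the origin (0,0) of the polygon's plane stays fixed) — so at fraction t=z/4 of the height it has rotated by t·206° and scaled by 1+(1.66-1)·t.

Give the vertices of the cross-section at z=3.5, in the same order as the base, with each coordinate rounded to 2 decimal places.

t = z/height = 3.5/4 = 0.875
s = 1 + (scale-1)·z/height = 1 + (1.66-1)·3.5/4 = 1.577500
θ = twist·z/height = 206°·3.5/4 = 180.2500° = 3.145956 rad
cos θ = -0.999990, sin θ = -0.004363 (intermediates below are computed at full precision and shown rounded to 5 d.p.)
v1: (-2.5,3) → rotate → (2.51307,-2.98906) → ×s → (3.96436,-4.71525) → (3.96,-4.72)
v2: (0,-5) → rotate → (-0.02182,4.99995) → ×s → (-0.03442,7.88742) → (-0.03,7.89)
v3: (4,-3.5) → rotate → (-4.01523,3.48251) → ×s → (-6.33403,5.49366) → (-6.33,5.49)
v4: (0,5) → rotate → (0.02182,-4.99995) → ×s → (0.03442,-7.88742) → (0.03,-7.89)
v5: (-2.5,5) → rotate → (2.52179,-4.98904) → ×s → (3.97813,-7.87022) → (3.98,-7.87)

Cross-section at z=3.5: (3.96,-4.72) (-0.03,7.89) (-6.33,5.49) (0.03,-7.89) (3.98,-7.87)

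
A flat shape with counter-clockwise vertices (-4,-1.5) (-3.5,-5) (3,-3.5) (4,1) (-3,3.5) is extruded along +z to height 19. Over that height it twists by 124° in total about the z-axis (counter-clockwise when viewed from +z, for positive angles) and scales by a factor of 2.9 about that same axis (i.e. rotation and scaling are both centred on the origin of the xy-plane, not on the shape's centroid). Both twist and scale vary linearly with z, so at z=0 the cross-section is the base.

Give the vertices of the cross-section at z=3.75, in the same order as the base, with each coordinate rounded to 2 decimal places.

Cross-section at z=3.75: (-4.15,-4.16) (-1.53,-8.25) (5.75,-2.67) (4.44,3.53) (-5.75,2.67)

t = z/height = 3.75/19 = 0.197368
s = 1 + (scale-1)·z/height = 1 + (2.9-1)·3.75/19 = 1.375000
θ = twist·z/height = 124°·3.75/19 = 24.4737° = 0.427146 rad
cos θ = 0.910152, sin θ = 0.414275 (intermediates below are computed at full precision and shown rounded to 5 d.p.)
v1: (-4,-1.5) → rotate → (-3.01919,-3.02233) → ×s → (-4.15139,-4.15570) → (-4.15,-4.16)
v2: (-3.5,-5) → rotate → (-1.11415,-6.00072) → ×s → (-1.53196,-8.25099) → (-1.53,-8.25)
v3: (3,-3.5) → rotate → (4.18042,-1.94270) → ×s → (5.74808,-2.67122) → (5.75,-2.67)
v4: (4,1) → rotate → (3.22633,2.56725) → ×s → (4.43621,3.52997) → (4.44,3.53)
v5: (-3,3.5) → rotate → (-4.18042,1.94270) → ×s → (-5.74808,2.67122) → (-5.75,2.67)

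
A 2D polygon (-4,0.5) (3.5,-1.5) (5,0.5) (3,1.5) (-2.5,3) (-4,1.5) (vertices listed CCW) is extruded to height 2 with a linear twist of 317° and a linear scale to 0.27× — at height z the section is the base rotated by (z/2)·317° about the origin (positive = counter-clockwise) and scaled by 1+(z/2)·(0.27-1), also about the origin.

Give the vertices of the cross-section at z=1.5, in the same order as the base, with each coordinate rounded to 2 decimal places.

Cross-section at z=1.5: (1.16,1.41) (-1.42,-0.98) (-1.02,-2.03) (-0.15,-1.51) (1.75,0.23) (1.54,1.17)

t = z/height = 1.5/2 = 0.75
s = 1 + (scale-1)·z/height = 1 + (0.27-1)·1.5/2 = 0.452500
θ = twist·z/height = 317°·1.5/2 = 237.7500° = 4.149520 rad
cos θ = -0.533615, sin θ = -0.845728 (intermediates below are computed at full precision and shown rounded to 5 d.p.)
v1: (-4,0.5) → rotate → (2.55732,3.11610) → ×s → (1.15719,1.41004) → (1.16,1.41)
v2: (3.5,-1.5) → rotate → (-3.13624,-2.15963) → ×s → (-1.41915,-0.97723) → (-1.42,-0.98)
v3: (5,0.5) → rotate → (-2.24521,-4.49545) → ×s → (-1.01596,-2.03419) → (-1.02,-2.03)
v4: (3,1.5) → rotate → (-0.33225,-3.33761) → ×s → (-0.15034,-1.51027) → (-0.15,-1.51)
v5: (-2.5,3) → rotate → (3.87122,0.51348) → ×s → (1.75173,0.23235) → (1.75,0.23)
v6: (-4,1.5) → rotate → (3.40305,2.58249) → ×s → (1.53988,1.16858) → (1.54,1.17)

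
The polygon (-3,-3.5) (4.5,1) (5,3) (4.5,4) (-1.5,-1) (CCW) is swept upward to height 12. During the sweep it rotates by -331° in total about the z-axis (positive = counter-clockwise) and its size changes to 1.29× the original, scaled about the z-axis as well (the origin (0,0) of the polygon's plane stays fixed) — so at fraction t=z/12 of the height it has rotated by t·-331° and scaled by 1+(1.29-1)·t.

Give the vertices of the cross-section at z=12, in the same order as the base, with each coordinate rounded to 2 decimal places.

Cross-section at z=12: (-1.20,-5.83) (4.45,3.94) (3.77,6.51) (2.58,7.33) (-1.07,-2.07)

t = z/height = 12/12 = 1
s = 1 + (scale-1)·z/height = 1 + (1.29-1)·12/12 = 1.290000
θ = twist·z/height = -331°·12/12 = -331.0000° = -5.777040 rad
cos θ = 0.874620, sin θ = 0.484810 (intermediates below are computed at full precision and shown rounded to 5 d.p.)
v1: (-3,-3.5) → rotate → (-0.92703,-4.51560) → ×s → (-1.19586,-5.82512) → (-1.20,-5.83)
v2: (4.5,1) → rotate → (3.45098,3.05626) → ×s → (4.45176,3.94258) → (4.45,3.94)
v3: (5,3) → rotate → (2.91867,5.04791) → ×s → (3.76508,6.51180) → (3.77,6.51)
v4: (4.5,4) → rotate → (1.99655,5.68012) → ×s → (2.57555,7.32736) → (2.58,7.33)
v5: (-1.5,-1) → rotate → (-0.82712,-1.60183) → ×s → (-1.06698,-2.06637) → (-1.07,-2.07)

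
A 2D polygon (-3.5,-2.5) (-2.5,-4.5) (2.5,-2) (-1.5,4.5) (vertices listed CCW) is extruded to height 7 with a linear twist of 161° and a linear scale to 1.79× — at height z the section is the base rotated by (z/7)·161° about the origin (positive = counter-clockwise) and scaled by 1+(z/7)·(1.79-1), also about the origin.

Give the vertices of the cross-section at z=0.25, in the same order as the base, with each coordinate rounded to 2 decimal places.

Cross-section at z=0.25: (-3.32,-2.92) (-2.09,-4.86) (2.76,-1.79) (-2.00,4.45)

t = z/height = 0.25/7 = 0.0357143
s = 1 + (scale-1)·z/height = 1 + (1.79-1)·0.25/7 = 1.028214
θ = twist·z/height = 161°·0.25/7 = 5.7500° = 0.100356 rad
cos θ = 0.994969, sin θ = 0.100188 (intermediates below are computed at full precision and shown rounded to 5 d.p.)
v1: (-3.5,-2.5) → rotate → (-3.23192,-2.83808) → ×s → (-3.32311,-2.91815) → (-3.32,-2.92)
v2: (-2.5,-4.5) → rotate → (-2.03658,-4.72783) → ×s → (-2.09404,-4.86122) → (-2.09,-4.86)
v3: (2.5,-2) → rotate → (2.68780,-1.73947) → ×s → (2.76363,-1.78854) → (2.76,-1.79)
v4: (-1.5,4.5) → rotate → (-1.94330,4.32708) → ×s → (-1.99813,4.44916) → (-2.00,4.45)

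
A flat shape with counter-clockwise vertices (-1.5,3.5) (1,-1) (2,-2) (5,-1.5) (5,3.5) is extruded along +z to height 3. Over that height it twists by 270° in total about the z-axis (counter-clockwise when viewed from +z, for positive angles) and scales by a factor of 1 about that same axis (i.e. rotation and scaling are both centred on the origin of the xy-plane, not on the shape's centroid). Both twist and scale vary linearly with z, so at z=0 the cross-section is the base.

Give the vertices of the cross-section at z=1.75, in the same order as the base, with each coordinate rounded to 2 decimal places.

Cross-section at z=1.75: (0.05,-3.81) (-0.54,1.31) (-1.08,2.61) (-4.05,3.30) (-5.96,-1.32)

t = z/height = 1.75/3 = 0.583333
s = 1 + (scale-1)·z/height = 1 + (1-1)·1.75/3 = 1.000000
θ = twist·z/height = 270°·1.75/3 = 157.5000° = 2.748894 rad
cos θ = -0.923880, sin θ = 0.382683 (intermediates below are computed at full precision and shown rounded to 5 d.p.)
v1: (-1.5,3.5) → rotate → (0.04643,-3.80760) → ×s → (0.04643,-3.80760) → (0.05,-3.81)
v2: (1,-1) → rotate → (-0.54120,1.30656) → ×s → (-0.54120,1.30656) → (-0.54,1.31)
v3: (2,-2) → rotate → (-1.08239,2.61313) → ×s → (-1.08239,2.61313) → (-1.08,2.61)
v4: (5,-1.5) → rotate → (-4.04537,3.29924) → ×s → (-4.04537,3.29924) → (-4.05,3.30)
v5: (5,3.5) → rotate → (-5.95879,-1.32016) → ×s → (-5.95879,-1.32016) → (-5.96,-1.32)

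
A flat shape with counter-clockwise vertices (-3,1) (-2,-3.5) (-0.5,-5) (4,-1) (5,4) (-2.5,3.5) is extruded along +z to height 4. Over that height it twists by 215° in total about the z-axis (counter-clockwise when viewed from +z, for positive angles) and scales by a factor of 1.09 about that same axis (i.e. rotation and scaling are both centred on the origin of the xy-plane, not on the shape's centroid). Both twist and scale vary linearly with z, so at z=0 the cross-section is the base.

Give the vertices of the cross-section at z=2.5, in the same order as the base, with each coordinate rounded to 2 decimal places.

t = z/height = 2.5/4 = 0.625
s = 1 + (scale-1)·z/height = 1 + (1.09-1)·2.5/4 = 1.056250
θ = twist·z/height = 215°·2.5/4 = 134.3750° = 2.345286 rad
cos θ = -0.699352, sin θ = 0.714778 (intermediates below are computed at full precision and shown rounded to 5 d.p.)
v1: (-3,1) → rotate → (1.38328,-2.84369) → ×s → (1.46109,-3.00364) → (1.46,-3.00)
v2: (-2,-3.5) → rotate → (3.90043,1.01817) → ×s → (4.11982,1.07545) → (4.12,1.08)
v3: (-0.5,-5) → rotate → (3.92357,3.13937) → ×s → (4.14427,3.31596) → (4.14,3.32)
v4: (4,-1) → rotate → (-2.08263,3.55846) → ×s → (-2.19978,3.75863) → (-2.20,3.76)
v5: (5,4) → rotate → (-6.35587,0.77648) → ×s → (-6.71339,0.82016) → (-6.71,0.82)
v6: (-2.5,3.5) → rotate → (-0.75334,-4.23468) → ×s → (-0.79572,-4.47288) → (-0.80,-4.47)

Cross-section at z=2.5: (1.46,-3.00) (4.12,1.08) (4.14,3.32) (-2.20,3.76) (-6.71,0.82) (-0.80,-4.47)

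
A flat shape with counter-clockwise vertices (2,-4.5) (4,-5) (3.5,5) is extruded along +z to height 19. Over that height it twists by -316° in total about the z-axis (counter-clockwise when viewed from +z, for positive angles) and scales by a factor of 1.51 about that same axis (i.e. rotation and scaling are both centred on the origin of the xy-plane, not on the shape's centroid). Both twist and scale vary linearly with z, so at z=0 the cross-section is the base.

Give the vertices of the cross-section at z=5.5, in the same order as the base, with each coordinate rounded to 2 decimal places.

Cross-section at z=5.5: (-5.22,-2.16) (-5.85,-4.44) (5.63,-4.16)

t = z/height = 5.5/19 = 0.289474
s = 1 + (scale-1)·z/height = 1 + (1.51-1)·5.5/19 = 1.147632
θ = twist·z/height = -316°·5.5/19 = -91.4737° = -1.596517 rad
cos θ = -0.025718, sin θ = -0.999669 (intermediates below are computed at full precision and shown rounded to 5 d.p.)
v1: (2,-4.5) → rotate → (-4.54995,-1.88361) → ×s → (-5.22166,-2.16169) → (-5.22,-2.16)
v2: (4,-5) → rotate → (-5.10122,-3.87009) → ×s → (-5.85432,-4.44144) → (-5.85,-4.44)
v3: (3.5,5) → rotate → (4.90833,-3.62743) → ×s → (5.63296,-4.16295) → (5.63,-4.16)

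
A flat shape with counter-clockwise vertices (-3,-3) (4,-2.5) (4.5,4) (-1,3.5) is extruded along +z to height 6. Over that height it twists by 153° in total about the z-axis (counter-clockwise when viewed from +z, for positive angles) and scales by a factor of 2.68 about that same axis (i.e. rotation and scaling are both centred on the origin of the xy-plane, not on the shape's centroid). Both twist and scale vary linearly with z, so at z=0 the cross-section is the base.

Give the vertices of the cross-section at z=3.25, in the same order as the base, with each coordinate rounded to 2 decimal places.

t = z/height = 3.25/6 = 0.541667
s = 1 + (scale-1)·z/height = 1 + (2.68-1)·3.25/6 = 1.910000
θ = twist·z/height = 153°·3.25/6 = 82.8750° = 1.446442 rad
cos θ = 0.124034, sin θ = 0.992278 (intermediates below are computed at full precision and shown rounded to 5 d.p.)
v1: (-3,-3) → rotate → (2.60473,-3.34894) → ×s → (4.97504,-6.39647) → (4.98,-6.40)
v2: (4,-2.5) → rotate → (2.97683,3.65903) → ×s → (5.68575,6.98874) → (5.69,6.99)
v3: (4.5,4) → rotate → (-3.41096,4.96139) → ×s → (-6.51493,9.47625) → (-6.51,9.48)
v4: (-1,3.5) → rotate → (-3.59701,-0.55816) → ×s → (-6.87028,-1.06608) → (-6.87,-1.07)

Cross-section at z=3.25: (4.98,-6.40) (5.69,6.99) (-6.51,9.48) (-6.87,-1.07)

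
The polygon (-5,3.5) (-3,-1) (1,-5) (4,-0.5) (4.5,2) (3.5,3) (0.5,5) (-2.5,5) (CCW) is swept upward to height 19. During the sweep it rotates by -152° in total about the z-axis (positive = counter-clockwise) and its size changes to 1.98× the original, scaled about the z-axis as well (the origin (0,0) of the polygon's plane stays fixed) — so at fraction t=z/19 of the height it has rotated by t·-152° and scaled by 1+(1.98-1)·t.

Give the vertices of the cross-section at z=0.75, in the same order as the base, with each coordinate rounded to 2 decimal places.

t = z/height = 0.75/19 = 0.0394737
s = 1 + (scale-1)·z/height = 1 + (1.98-1)·0.75/19 = 1.038684
θ = twist·z/height = -152°·0.75/19 = -6.0000° = -0.104720 rad
cos θ = 0.994522, sin θ = -0.104528 (intermediates below are computed at full precision and shown rounded to 5 d.p.)
v1: (-5,3.5) → rotate → (-4.60676,4.00347) → ×s → (-4.78497,4.15834) → (-4.78,4.16)
v2: (-3,-1) → rotate → (-3.08809,-0.68094) → ×s → (-3.20755,-0.70728) → (-3.21,-0.71)
v3: (1,-5) → rotate → (0.47188,-5.07714) → ×s → (0.49013,-5.27354) → (0.49,-5.27)
v4: (4,-0.5) → rotate → (3.92582,-0.91537) → ×s → (4.07769,-0.95079) → (4.08,-0.95)
v5: (4.5,2) → rotate → (4.68441,1.51867) → ×s → (4.86562,1.57741) → (4.87,1.58)
v6: (3.5,3) → rotate → (3.79441,2.61772) → ×s → (3.94120,2.71898) → (3.94,2.72)
v7: (0.5,5) → rotate → (1.01990,4.92035) → ×s → (1.05936,5.11068) → (1.06,5.11)
v8: (-2.5,5) → rotate → (-1.96366,5.23393) → ×s → (-2.03963,5.43640) → (-2.04,5.44)

Cross-section at z=0.75: (-4.78,4.16) (-3.21,-0.71) (0.49,-5.27) (4.08,-0.95) (4.87,1.58) (3.94,2.72) (1.06,5.11) (-2.04,5.44)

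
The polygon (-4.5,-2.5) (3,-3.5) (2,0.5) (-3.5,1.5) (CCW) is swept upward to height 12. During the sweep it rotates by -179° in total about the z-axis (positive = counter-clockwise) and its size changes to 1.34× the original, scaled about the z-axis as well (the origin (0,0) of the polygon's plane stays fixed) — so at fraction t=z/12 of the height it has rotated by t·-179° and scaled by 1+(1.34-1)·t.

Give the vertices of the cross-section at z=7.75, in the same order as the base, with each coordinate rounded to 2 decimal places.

t = z/height = 7.75/12 = 0.645833
s = 1 + (scale-1)·z/height = 1 + (1.34-1)·7.75/12 = 1.219583
θ = twist·z/height = -179°·7.75/12 = -115.6042° = -2.017673 rad
cos θ = -0.432151, sin θ = -0.901801 (intermediates below are computed at full precision and shown rounded to 5 d.p.)
v1: (-4.5,-2.5) → rotate → (-0.30982,5.13848) → ×s → (-0.37785,6.26681) → (-0.38,6.27)
v2: (3,-3.5) → rotate → (-4.45276,-1.19287) → ×s → (-5.43051,-1.45481) → (-5.43,-1.45)
v3: (2,0.5) → rotate → (-0.41340,-2.01968) → ×s → (-0.50418,-2.46317) → (-0.50,-2.46)
v4: (-3.5,1.5) → rotate → (2.86523,2.50808) → ×s → (3.49439,3.05881) → (3.49,3.06)

Cross-section at z=7.75: (-0.38,6.27) (-5.43,-1.45) (-0.50,-2.46) (3.49,3.06)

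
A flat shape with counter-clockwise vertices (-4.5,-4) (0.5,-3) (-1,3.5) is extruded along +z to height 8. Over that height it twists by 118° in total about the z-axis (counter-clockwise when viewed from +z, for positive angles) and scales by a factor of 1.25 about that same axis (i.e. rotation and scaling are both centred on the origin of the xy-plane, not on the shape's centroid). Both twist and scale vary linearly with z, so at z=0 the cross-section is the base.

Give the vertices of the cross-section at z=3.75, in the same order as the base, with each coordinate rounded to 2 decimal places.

t = z/height = 3.75/8 = 0.46875
s = 1 + (scale-1)·z/height = 1 + (1.25-1)·3.75/8 = 1.117188
θ = twist·z/height = 118°·3.75/8 = 55.3125° = 0.965385 rad
cos θ = 0.569100, sin θ = 0.822268 (intermediates below are computed at full precision and shown rounded to 5 d.p.)
v1: (-4.5,-4) → rotate → (0.72812,-5.97661) → ×s → (0.81345,-6.67699) → (0.81,-6.68)
v2: (0.5,-3) → rotate → (2.75135,-1.29617) → ×s → (3.07378,-1.44806) → (3.07,-1.45)
v3: (-1,3.5) → rotate → (-3.44704,1.16958) → ×s → (-3.85099,1.30664) → (-3.85,1.31)

Cross-section at z=3.75: (0.81,-6.68) (3.07,-1.45) (-3.85,1.31)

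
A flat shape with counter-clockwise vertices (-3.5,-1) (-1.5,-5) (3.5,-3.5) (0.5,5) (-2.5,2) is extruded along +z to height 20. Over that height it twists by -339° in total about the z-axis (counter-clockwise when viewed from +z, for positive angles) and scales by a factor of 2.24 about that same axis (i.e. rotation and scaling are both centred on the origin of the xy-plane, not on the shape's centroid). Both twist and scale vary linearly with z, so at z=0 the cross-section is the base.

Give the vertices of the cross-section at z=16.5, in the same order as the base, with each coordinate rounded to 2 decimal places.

Cross-section at z=16.5: (0.80,-7.32) (9.46,-4.69) (8.17,5.79) (-9.80,2.70) (-4.84,-4.31)

t = z/height = 16.5/20 = 0.825
s = 1 + (scale-1)·z/height = 1 + (2.24-1)·16.5/20 = 2.023000
θ = twist·z/height = -339°·16.5/20 = -279.6750° = -4.881250 rad
cos θ = 0.168059, sin θ = 0.985777 (intermediates below are computed at full precision and shown rounded to 5 d.p.)
v1: (-3.5,-1) → rotate → (0.39757,-3.61828) → ×s → (0.80428,-7.31978) → (0.80,-7.32)
v2: (-1.5,-5) → rotate → (4.67680,-2.31896) → ×s → (9.46116,-4.69126) → (9.46,-4.69)
v3: (3.5,-3.5) → rotate → (4.03843,2.86201) → ×s → (8.16974,5.78985) → (8.17,5.79)
v4: (0.5,5) → rotate → (-4.84485,1.33318) → ×s → (-9.80114,2.69703) → (-9.80,2.70)
v5: (-2.5,2) → rotate → (-2.39170,-2.12832) → ×s → (-4.83841,-4.30560) → (-4.84,-4.31)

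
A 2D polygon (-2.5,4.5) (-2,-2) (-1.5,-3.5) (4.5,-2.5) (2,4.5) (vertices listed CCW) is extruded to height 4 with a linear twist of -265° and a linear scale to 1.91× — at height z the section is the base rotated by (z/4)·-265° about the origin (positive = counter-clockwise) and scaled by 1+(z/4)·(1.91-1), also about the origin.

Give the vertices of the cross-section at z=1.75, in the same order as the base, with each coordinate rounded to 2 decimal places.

Cross-section at z=1.75: (7.19,0.39) (-1.29,3.74) (-3.48,4.03) (-5.90,-4.13) (4.43,-5.27)

t = z/height = 1.75/4 = 0.4375
s = 1 + (scale-1)·z/height = 1 + (1.91-1)·1.75/4 = 1.398125
θ = twist·z/height = -265°·1.75/4 = -115.9375° = -2.023491 rad
cos θ = -0.437390, sin θ = -0.899272 (intermediates below are computed at full precision and shown rounded to 5 d.p.)
v1: (-2.5,4.5) → rotate → (5.14020,0.27992) → ×s → (7.18664,0.39137) → (7.19,0.39)
v2: (-2,-2) → rotate → (-0.92376,2.67332) → ×s → (-1.29154,3.73764) → (-1.29,3.74)
v3: (-1.5,-3.5) → rotate → (-2.49137,2.87977) → ×s → (-3.48324,4.02628) → (-3.48,4.03)
v4: (4.5,-2.5) → rotate → (-4.21644,-2.95325) → ×s → (-5.89510,-4.12901) → (-5.90,-4.13)
v5: (2,4.5) → rotate → (3.17194,-3.76680) → ×s → (4.43477,-5.26646) → (4.43,-5.27)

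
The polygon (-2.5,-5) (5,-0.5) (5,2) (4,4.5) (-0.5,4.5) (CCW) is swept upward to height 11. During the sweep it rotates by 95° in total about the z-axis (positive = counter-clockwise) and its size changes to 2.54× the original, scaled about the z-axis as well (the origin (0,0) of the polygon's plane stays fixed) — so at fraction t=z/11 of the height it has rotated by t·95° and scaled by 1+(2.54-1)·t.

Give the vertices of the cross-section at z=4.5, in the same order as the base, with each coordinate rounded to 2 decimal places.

Cross-section at z=4.5: (1.94,-8.90) (6.86,4.48) (4.30,7.65) (0.47,9.80) (-5.24,5.20)

t = z/height = 4.5/11 = 0.409091
s = 1 + (scale-1)·z/height = 1 + (2.54-1)·4.5/11 = 1.630000
θ = twist·z/height = 95°·4.5/11 = 38.8636° = 0.678298 rad
cos θ = 0.778642, sin θ = 0.627469 (intermediates below are computed at full precision and shown rounded to 5 d.p.)
v1: (-2.5,-5) → rotate → (1.19074,-5.46188) → ×s → (1.94091,-8.90286) → (1.94,-8.90)
v2: (5,-0.5) → rotate → (4.20694,2.74802) → ×s → (6.85732,4.47928) → (6.86,4.48)
v3: (5,2) → rotate → (2.63827,4.69463) → ×s → (4.30038,7.65224) → (4.30,7.65)
v4: (4,4.5) → rotate → (0.29096,6.01376) → ×s → (0.47426,9.80243) → (0.47,9.80)
v5: (-0.5,4.5) → rotate → (-3.21293,3.19015) → ×s → (-5.23708,5.19995) → (-5.24,5.20)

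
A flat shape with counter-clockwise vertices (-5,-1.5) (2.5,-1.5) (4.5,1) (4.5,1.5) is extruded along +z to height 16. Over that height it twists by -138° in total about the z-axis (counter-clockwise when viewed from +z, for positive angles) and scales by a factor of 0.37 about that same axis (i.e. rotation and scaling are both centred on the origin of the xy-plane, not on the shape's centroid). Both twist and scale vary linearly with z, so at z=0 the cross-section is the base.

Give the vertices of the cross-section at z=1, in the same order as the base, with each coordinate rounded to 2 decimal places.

Cross-section at z=1: (-4.96,-0.70) (2.16,-1.78) (4.42,0.30) (4.49,0.78)

t = z/height = 1/16 = 0.0625
s = 1 + (scale-1)·z/height = 1 + (0.37-1)·1/16 = 0.960625
θ = twist·z/height = -138°·1/16 = -8.6250° = -0.150535 rad
cos θ = 0.988691, sin θ = -0.149967 (intermediates below are computed at full precision and shown rounded to 5 d.p.)
v1: (-5,-1.5) → rotate → (-5.16841,-0.73320) → ×s → (-4.96490,-0.70433) → (-4.96,-0.70)
v2: (2.5,-1.5) → rotate → (2.24678,-1.85795) → ×s → (2.15831,-1.78480) → (2.16,-1.78)
v3: (4.5,1) → rotate → (4.59908,0.31384) → ×s → (4.41799,0.30148) → (4.42,0.30)
v4: (4.5,1.5) → rotate → (4.67406,0.80819) → ×s → (4.49002,0.77636) → (4.49,0.78)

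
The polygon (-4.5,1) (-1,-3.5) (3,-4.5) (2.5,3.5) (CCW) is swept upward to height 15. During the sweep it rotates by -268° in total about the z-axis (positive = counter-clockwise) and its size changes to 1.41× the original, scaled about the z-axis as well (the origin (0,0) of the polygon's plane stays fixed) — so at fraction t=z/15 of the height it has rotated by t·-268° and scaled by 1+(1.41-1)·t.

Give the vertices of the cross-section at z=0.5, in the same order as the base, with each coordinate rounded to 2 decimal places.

Cross-section at z=0.5: (-4.35,1.71) (-1.55,-3.35) (2.30,-4.98) (3.05,3.11)

t = z/height = 0.5/15 = 0.0333333
s = 1 + (scale-1)·z/height = 1 + (1.41-1)·0.5/15 = 1.013667
θ = twist·z/height = -268°·0.5/15 = -8.9333° = -0.155916 rad
cos θ = 0.987870, sin θ = -0.155285 (intermediates below are computed at full precision and shown rounded to 5 d.p.)
v1: (-4.5,1) → rotate → (-4.29013,1.68665) → ×s → (-4.34876,1.70970) → (-4.35,1.71)
v2: (-1,-3.5) → rotate → (-1.53137,-3.30226) → ×s → (-1.55230,-3.34739) → (-1.55,-3.35)
v3: (3,-4.5) → rotate → (2.26483,-4.91127) → ×s → (2.29578,-4.97839) → (2.30,-4.98)
v4: (2.5,3.5) → rotate → (3.01317,3.06933) → ×s → (3.05435,3.11128) → (3.05,3.11)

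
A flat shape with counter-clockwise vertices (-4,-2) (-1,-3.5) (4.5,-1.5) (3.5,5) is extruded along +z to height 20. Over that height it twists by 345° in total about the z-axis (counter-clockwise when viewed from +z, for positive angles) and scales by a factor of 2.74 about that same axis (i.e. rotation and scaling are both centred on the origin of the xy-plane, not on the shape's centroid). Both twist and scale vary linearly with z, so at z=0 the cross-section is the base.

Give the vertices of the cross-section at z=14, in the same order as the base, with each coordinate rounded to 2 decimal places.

Cross-section at z=14: (0.33,9.91) (-5.76,5.65) (-7.69,-7.18) (6.04,-12.11)

t = z/height = 14/20 = 0.7
s = 1 + (scale-1)·z/height = 1 + (2.74-1)·14/20 = 2.218000
θ = twist·z/height = 345°·14/20 = 241.5000° = 4.214970 rad
cos θ = -0.477159, sin θ = -0.878817 (intermediates below are computed at full precision and shown rounded to 5 d.p.)
v1: (-4,-2) → rotate → (0.15100,4.46959) → ×s → (0.33492,9.91354) → (0.33,9.91)
v2: (-1,-3.5) → rotate → (-2.59870,2.54887) → ×s → (-5.76392,5.65340) → (-5.76,5.65)
v3: (4.5,-1.5) → rotate → (-3.46544,-3.23894) → ×s → (-7.68635,-7.18397) → (-7.69,-7.18)
v4: (3.5,5) → rotate → (2.72403,-5.46165) → ×s → (6.04190,-12.11395) → (6.04,-12.11)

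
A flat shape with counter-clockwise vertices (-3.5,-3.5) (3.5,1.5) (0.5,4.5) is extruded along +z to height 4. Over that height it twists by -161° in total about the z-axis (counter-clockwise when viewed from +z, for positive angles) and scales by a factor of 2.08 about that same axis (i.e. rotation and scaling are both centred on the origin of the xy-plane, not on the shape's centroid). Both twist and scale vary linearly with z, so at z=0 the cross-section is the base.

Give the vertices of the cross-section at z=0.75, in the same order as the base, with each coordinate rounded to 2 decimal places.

t = z/height = 0.75/4 = 0.1875
s = 1 + (scale-1)·z/height = 1 + (2.08-1)·0.75/4 = 1.202500
θ = twist·z/height = -161°·0.75/4 = -30.1875° = -0.526871 rad
cos θ = 0.864385, sin θ = -0.502831 (intermediates below are computed at full precision and shown rounded to 5 d.p.)
v1: (-3.5,-3.5) → rotate → (-4.78526,-1.26544) → ×s → (-5.75427,-1.52169) → (-5.75,-1.52)
v2: (3.5,1.5) → rotate → (3.77959,-0.46333) → ×s → (4.54496,-0.55716) → (4.54,-0.56)
v3: (0.5,4.5) → rotate → (2.69493,3.63831) → ×s → (3.24066,4.37507) → (3.24,4.38)

Cross-section at z=0.75: (-5.75,-1.52) (4.54,-0.56) (3.24,4.38)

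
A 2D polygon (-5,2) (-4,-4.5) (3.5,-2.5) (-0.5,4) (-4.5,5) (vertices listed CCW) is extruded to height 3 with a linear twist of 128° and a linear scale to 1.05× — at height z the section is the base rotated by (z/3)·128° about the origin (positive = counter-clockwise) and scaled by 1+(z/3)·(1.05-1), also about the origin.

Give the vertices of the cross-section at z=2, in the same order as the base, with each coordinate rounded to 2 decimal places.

Cross-section at z=2: (-2.48,-4.98) (4.30,-4.50) (2.87,3.39) (-4.16,-0.18) (-5.53,-4.21)

t = z/height = 2/3 = 0.666667
s = 1 + (scale-1)·z/height = 1 + (1.05-1)·2/3 = 1.033333
θ = twist·z/height = 128°·2/3 = 85.3333° = 1.489348 rad
cos θ = 0.081359, sin θ = 0.996685 (intermediates below are computed at full precision and shown rounded to 5 d.p.)
v1: (-5,2) → rotate → (-2.40016,-4.82071) → ×s → (-2.48017,-4.98140) → (-2.48,-4.98)
v2: (-4,-4.5) → rotate → (4.15965,-4.35285) → ×s → (4.29830,-4.49795) → (4.30,-4.50)
v3: (3.5,-2.5) → rotate → (2.77647,3.28500) → ×s → (2.86902,3.39450) → (2.87,3.39)
v4: (-0.5,4) → rotate → (-4.02742,-0.17291) → ×s → (-4.16167,-0.17867) → (-4.16,-0.18)
v5: (-4.5,5) → rotate → (-5.34954,-4.07829) → ×s → (-5.52786,-4.21423) → (-5.53,-4.21)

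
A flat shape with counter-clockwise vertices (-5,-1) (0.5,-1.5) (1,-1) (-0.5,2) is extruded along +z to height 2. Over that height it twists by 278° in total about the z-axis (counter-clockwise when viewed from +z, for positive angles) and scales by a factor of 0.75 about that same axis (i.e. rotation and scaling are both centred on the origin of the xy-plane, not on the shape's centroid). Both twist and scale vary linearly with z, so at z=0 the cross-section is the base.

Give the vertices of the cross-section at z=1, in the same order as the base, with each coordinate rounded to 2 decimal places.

t = z/height = 1/2 = 0.5
s = 1 + (scale-1)·z/height = 1 + (0.75-1)·1/2 = 0.875000
θ = twist·z/height = 278°·1/2 = 139.0000° = 2.426008 rad
cos θ = -0.754710, sin θ = 0.656059 (intermediates below are computed at full precision and shown rounded to 5 d.p.)
v1: (-5,-1) → rotate → (4.42961,-2.52559) → ×s → (3.87591,-2.20989) → (3.88,-2.21)
v2: (0.5,-1.5) → rotate → (0.60673,1.46009) → ×s → (0.53089,1.27758) → (0.53,1.28)
v3: (1,-1) → rotate → (-0.09865,1.41077) → ×s → (-0.08632,1.23442) → (-0.09,1.23)
v4: (-0.5,2) → rotate → (-0.93476,-1.83745) → ×s → (-0.81792,-1.60777) → (-0.82,-1.61)

Cross-section at z=1: (3.88,-2.21) (0.53,1.28) (-0.09,1.23) (-0.82,-1.61)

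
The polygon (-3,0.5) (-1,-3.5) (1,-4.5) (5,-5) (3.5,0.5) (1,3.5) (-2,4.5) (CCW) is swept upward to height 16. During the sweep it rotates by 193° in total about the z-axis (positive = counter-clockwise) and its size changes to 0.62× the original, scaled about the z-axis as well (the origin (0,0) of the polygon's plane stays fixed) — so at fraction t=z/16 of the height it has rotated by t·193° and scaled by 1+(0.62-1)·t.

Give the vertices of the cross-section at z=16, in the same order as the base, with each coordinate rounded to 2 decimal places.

Cross-section at z=16: (1.88,0.12) (0.12,2.25) (-1.23,2.58) (-3.72,2.32) (-2.04,-0.79) (-0.12,-2.25) (1.84,-2.44)

t = z/height = 16/16 = 1
s = 1 + (scale-1)·z/height = 1 + (0.62-1)·16/16 = 0.620000
θ = twist·z/height = 193°·16/16 = 193.0000° = 3.368485 rad
cos θ = -0.974370, sin θ = -0.224951 (intermediates below are computed at full precision and shown rounded to 5 d.p.)
v1: (-3,0.5) → rotate → (3.03559,0.18767) → ×s → (1.88206,0.11635) → (1.88,0.12)
v2: (-1,-3.5) → rotate → (0.18704,3.63525) → ×s → (0.11597,2.25385) → (0.12,2.25)
v3: (1,-4.5) → rotate → (-1.98665,4.15971) → ×s → (-1.23172,2.57902) → (-1.23,2.58)
v4: (5,-5) → rotate → (-5.99661,3.74710) → ×s → (-3.71790,2.32320) → (-3.72,2.32)
v5: (3.5,0.5) → rotate → (-3.29782,-1.27451) → ×s → (-2.04465,-0.79020) → (-2.04,-0.79)
v6: (1,3.5) → rotate → (-0.18704,-3.63525) → ×s → (-0.11597,-2.25385) → (-0.12,-2.25)
v7: (-2,4.5) → rotate → (2.96102,-3.93476) → ×s → (1.83583,-2.43955) → (1.84,-2.44)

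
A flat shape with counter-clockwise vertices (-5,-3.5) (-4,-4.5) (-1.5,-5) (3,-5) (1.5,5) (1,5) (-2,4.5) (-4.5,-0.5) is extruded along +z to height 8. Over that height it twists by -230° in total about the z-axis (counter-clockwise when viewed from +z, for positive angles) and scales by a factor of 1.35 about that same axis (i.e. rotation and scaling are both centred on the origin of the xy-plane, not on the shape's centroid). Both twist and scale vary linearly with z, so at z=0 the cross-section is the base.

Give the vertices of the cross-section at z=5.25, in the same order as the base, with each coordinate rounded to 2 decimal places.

t = z/height = 5.25/8 = 0.65625
s = 1 + (scale-1)·z/height = 1 + (1.35-1)·5.25/8 = 1.229688
θ = twist·z/height = -230°·5.25/8 = -150.9375° = -2.634356 rad
cos θ = -0.874090, sin θ = -0.485763 (intermediates below are computed at full precision and shown rounded to 5 d.p.)
v1: (-5,-3.5) → rotate → (2.67028,5.48813) → ×s → (3.28361,6.74869) → (3.28,6.75)
v2: (-4,-4.5) → rotate → (1.31043,5.87646) → ×s → (1.61141,7.22621) → (1.61,7.23)
v3: (-1.5,-5) → rotate → (-1.11768,5.09910) → ×s → (-1.37440,6.27030) → (-1.37,6.27)
v4: (3,-5) → rotate → (-5.05109,2.91316) → ×s → (-6.21126,3.58228) → (-6.21,3.58)
v5: (1.5,5) → rotate → (1.11768,-5.09910) → ×s → (1.37440,-6.27030) → (1.37,-6.27)
v6: (1,5) → rotate → (1.55473,-4.85622) → ×s → (1.91183,-5.97163) → (1.91,-5.97)
v7: (-2,4.5) → rotate → (3.93412,-2.96188) → ×s → (4.83773,-3.64219) → (4.84,-3.64)
v8: (-4.5,-0.5) → rotate → (3.69052,2.62298) → ×s → (4.53819,3.22545) → (4.54,3.23)

Cross-section at z=5.25: (3.28,6.75) (1.61,7.23) (-1.37,6.27) (-6.21,3.58) (1.37,-6.27) (1.91,-5.97) (4.84,-3.64) (4.54,3.23)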